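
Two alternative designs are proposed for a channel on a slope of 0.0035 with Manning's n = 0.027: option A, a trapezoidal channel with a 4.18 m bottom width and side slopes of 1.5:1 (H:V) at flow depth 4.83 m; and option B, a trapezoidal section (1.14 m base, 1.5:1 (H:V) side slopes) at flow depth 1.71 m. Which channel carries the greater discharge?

Channel A: With bottom width b = 4.18 m and side slope z = 1.5: A = (b + zy)y = (4.18 + 1.5×4.83)×4.83 = 55.18 m²; P = b + 2y√(1+z²) = 4.18 + 2×4.83×1.803 = 21.59 m. Hydraulic radius R = A/P = 55.18/21.59 = 2.555 m. Q_A = (1/0.027)·55.18·2.555^(2/3)·√0.0035 = 226 m³/s.
Channel B: With bottom width b = 1.14 m and side slope z = 1.5: A = (b + zy)y = (1.14 + 1.5×1.71)×1.71 = 6.336 m²; P = b + 2y√(1+z²) = 1.14 + 2×1.71×1.803 = 7.305 m. Hydraulic radius R = A/P = 6.336/7.305 = 0.8672 m. Q_B = (1/0.027)·6.336·0.8672^(2/3)·√0.0035 = 12.62 m³/s.
Q_A = 226 m³/s vs Q_B = 12.62 m³/s, so channel A carries more.

channel A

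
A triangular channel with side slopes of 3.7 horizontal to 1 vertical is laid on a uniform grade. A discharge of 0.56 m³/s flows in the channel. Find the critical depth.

y_c = 0.342 m

At critical depth, Q² T / (g A³) = 1, i.e. A³/T = Q²/g = 0.56²/9.81 = 0.03197.
Trying y = 0.254 m: A³/T = 0.007237 — low.
Trying y = 0.378 m: A³/T = 0.05282 — high.
Trying y = 0.342 m: A³/T = 0.03203 — matches.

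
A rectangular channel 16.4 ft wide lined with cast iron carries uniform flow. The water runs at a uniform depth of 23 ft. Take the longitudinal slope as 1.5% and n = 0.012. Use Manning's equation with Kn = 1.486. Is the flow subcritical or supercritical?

supercritical

Flow area A = b·y = 16.4 × 23 = 377.2 ft². Wetted perimeter P = b + 2y = 16.4 + 2×23 = 62.4 ft.
Hydraulic radius R = A/P = 377.2/62.4 = 6.045 ft.
V = (1.486/n) R^(2/3) √S = (1.486/0.012) × 6.045^(2/3) × √0.015 = 50.33 ft/s. Hydraulic depth D_h = A/T = 377.2/16.4 = 23 ft.
Froude number Fr = V/√(g·D_h) = 50.33/√(32.2×23) = 1.85, which is greater than 1, so the flow is supercritical.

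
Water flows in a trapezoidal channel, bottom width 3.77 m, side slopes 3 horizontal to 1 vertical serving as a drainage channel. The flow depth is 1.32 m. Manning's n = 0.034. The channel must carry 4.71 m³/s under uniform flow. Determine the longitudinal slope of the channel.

With bottom width b = 3.77 m and side slope z = 3: A = (b + zy)y = (3.77 + 3×1.32)×1.32 = 10.2 m²; P = b + 2y√(1+z²) = 3.77 + 2×1.32×3.162 = 12.12 m.
Hydraulic radius R = A/P = 10.2/12.12 = 0.842 m.
From Manning's equation, S = [nQ / (1 A R^(2/3))]² = [0.034 × 4.71 / (1 × 10.2 × 0.842^(2/3))]² = 0.00031.

S = 0.00031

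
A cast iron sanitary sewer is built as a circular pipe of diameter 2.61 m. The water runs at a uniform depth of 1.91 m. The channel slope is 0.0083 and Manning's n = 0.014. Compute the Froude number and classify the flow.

supercritical

For a circular section of diameter D = 2.61 m at depth y = 1.91 m, the central angle is θ = 2 arccos(1 − 2y/D) = 4.106 rad. Then A = (D²/8)(θ − sin θ) = 4.196 m² and P = Dθ/2 = 5.358 m.
Hydraulic radius R = A/P = 4.196/5.358 = 0.7831 m.
V = (1/n) R^(2/3) √S = (1/0.014) × 0.7831^(2/3) × √0.0083 = 5.529 m/s. Hydraulic depth D_h = A/T = 4.196/2.313 = 1.814 m.
Froude number Fr = V/√(g·D_h) = 5.529/√(9.81×1.814) = 1.31, which is greater than 1, so the flow is supercritical.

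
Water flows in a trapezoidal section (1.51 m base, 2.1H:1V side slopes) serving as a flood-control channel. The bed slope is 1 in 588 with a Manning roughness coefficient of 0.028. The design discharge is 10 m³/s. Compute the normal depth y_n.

y_n = 1.57 m

Manning's equation rearranged: A R^(2/3) = nQ / (1·√S) = 0.028 × 10 / (√0.001701) = 6.79.
Trying y = 1.12 m: A R^(2/3) = 3.225 — too small.
Trying y = 1.87 m: A R^(2/3) = 10.14 — too large.
Trying y = 1.57 m: A R^(2/3) = 6.805 — matches.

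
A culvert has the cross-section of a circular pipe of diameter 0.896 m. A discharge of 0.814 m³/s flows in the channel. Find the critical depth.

At critical depth, Q² T / (g A³) = 1, i.e. A³/T = Q²/g = 0.814²/9.81 = 0.06754.
At y = 0.435 m: A³/T = 0.03125 — low.
At y = 0.638 m: A³/T = 0.1365 — high.
At y = 0.532 m: A³/T = 0.06744 — close enough.

y_c = 0.532 m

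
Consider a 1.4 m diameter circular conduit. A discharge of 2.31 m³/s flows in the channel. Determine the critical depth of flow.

At critical depth, Q² T / (g A³) = 1, i.e. A³/T = Q²/g = 2.31²/9.81 = 0.5439.
Trying y = 0.891 m: A³/T = 0.8202 — high.
Trying y = 0.801 m: A³/T = 0.545 — matches.

y_c = 0.801 m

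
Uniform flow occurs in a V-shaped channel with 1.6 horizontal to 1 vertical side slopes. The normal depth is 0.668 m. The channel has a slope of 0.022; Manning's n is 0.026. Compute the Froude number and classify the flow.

For a triangular section with side slope z = 1.6: A = zy² = 1.6×0.668² = 0.714 m²; P = 2y√(1+z²) = 2×0.668×1.887 = 2.521 m.
Hydraulic radius R = A/P = 0.714/2.521 = 0.2832 m.
V = (1/n) R^(2/3) √S = (1/0.026) × 0.2832^(2/3) × √0.022 = 2.46 m/s. Hydraulic depth D_h = A/T = 0.714/2.138 = 0.334 m.
Froude number Fr = V/√(g·D_h) = 2.46/√(9.81×0.334) = 1.36, which is greater than 1, so the flow is supercritical.

supercritical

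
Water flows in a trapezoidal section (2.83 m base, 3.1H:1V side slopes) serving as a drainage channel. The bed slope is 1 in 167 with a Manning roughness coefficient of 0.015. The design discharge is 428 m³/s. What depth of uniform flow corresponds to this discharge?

Manning's equation rearranged: A R^(2/3) = nQ / (1·√S) = 0.015 × 428 / (√0.005988) = 82.96.
Trying y = 2.92 m: A R^(2/3) = 47.22 — too small.
Trying y = 4.68 m: A R^(2/3) = 146.9 — too large.
Trying y = 3.7 m: A R^(2/3) = 82.99 — close enough.

y_n = 3.7 m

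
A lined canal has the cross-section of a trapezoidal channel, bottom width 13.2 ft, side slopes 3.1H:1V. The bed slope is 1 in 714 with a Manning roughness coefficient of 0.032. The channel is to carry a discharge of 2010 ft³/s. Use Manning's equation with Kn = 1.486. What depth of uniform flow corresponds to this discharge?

y_n = 9.19 ft

Manning's equation rearranged: A R^(2/3) = nQ / (1.486·√S) = 0.032 × 2010 / (1.486 × √0.001401) = 1157.
At y = 7.12 ft: A R^(2/3) = 655.3 — low.
At y = 11.4 ft: A R^(2/3) = 1893 — high.
At y = 9.19 ft: A R^(2/3) = 1156 — matches.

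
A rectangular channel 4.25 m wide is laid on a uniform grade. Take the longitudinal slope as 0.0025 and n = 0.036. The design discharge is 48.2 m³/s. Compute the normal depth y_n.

y_n = 6.04 m

Manning's equation rearranged: A R^(2/3) = nQ / (1·√S) = 0.036 × 48.2 / (√0.0025) = 34.7.
At y = 7.55 m: A R^(2/3) = 44.95 — over.
At y = 6.04 m: A R^(2/3) = 34.7 — ≈ 34.7.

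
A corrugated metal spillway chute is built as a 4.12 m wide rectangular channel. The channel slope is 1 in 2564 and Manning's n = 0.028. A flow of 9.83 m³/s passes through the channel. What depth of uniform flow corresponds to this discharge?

y_n = 2.97 m

Manning's equation rearranged: A R^(2/3) = nQ / (1·√S) = 0.028 × 9.83 / (√0.00039) = 13.94.
At y = 2.53 m: A R^(2/3) = 11.34 — low.
At y = 2.97 m: A R^(2/3) = 13.94 — matches.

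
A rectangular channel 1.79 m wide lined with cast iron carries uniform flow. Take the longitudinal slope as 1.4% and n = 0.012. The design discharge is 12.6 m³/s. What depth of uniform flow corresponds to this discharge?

Manning's equation rearranged: A R^(2/3) = nQ / (1·√S) = 0.012 × 12.6 / (√0.014) = 1.278.
Try y = 0.945 m: A R^(2/3) = 1.007 — short.
Try y = 1.35 m: A R^(2/3) = 1.599 — over.
Try y = 1.13 m: A R^(2/3) = 1.273 — close enough.

y_n = 1.13 m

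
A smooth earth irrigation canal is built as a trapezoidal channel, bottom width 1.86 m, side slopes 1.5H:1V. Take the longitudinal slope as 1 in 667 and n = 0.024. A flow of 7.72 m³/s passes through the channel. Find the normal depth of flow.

y_n = 1.4 m

Manning's equation rearranged: A R^(2/3) = nQ / (1·√S) = 0.024 × 7.72 / (√0.001499) = 4.785.
Trying y = 1.14 m: A R^(2/3) = 3.152 — too small.
Trying y = 1.61 m: A R^(2/3) = 6.406 — too large.
Trying y = 1.4 m: A R^(2/3) = 4.788 — matches.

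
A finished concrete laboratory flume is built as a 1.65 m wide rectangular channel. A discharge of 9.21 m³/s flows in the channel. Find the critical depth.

y_c = 1.47 m

For a rectangular channel, critical depth y_c = (q²/g)^(1/3) where q = Q/b = 9.21/1.65 = 5.582 m²/s.
So y_c = (5.582²/9.81)^(1/3) = 1.47 m.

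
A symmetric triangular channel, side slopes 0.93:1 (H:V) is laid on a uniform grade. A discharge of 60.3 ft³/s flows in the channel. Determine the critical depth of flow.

y_c = 3.04 ft

At critical depth, Q² T / (g A³) = 1, i.e. A³/T = Q²/g = 60.3²/32.2 = 112.9.
Trying y = 3.41 ft: A³/T = 199.4 — too large.
Trying y = 2.2 ft: A³/T = 22.29 — too small.
Trying y = 3.04 ft: A³/T = 112.3 — matches.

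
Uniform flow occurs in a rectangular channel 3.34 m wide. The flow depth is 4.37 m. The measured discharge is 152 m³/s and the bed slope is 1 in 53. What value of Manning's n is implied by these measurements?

n = 0.015

Flow area A = b·y = 3.34 × 4.37 = 14.6 m². Wetted perimeter P = b + 2y = 3.34 + 2×4.37 = 12.08 m.
Hydraulic radius R = A/P = 14.6/12.08 = 1.208 m.
Rearranging Manning's equation: n = (1/Q) A R^(2/3) S^(1/2) = (1/152) × 14.6 × 1.208^(2/3) × √0.01887 = 0.015.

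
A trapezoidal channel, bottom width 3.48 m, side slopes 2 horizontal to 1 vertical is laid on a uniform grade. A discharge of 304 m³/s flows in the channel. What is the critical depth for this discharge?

y_c = 4.64 m

At critical depth, Q² T / (g A³) = 1, i.e. A³/T = Q²/g = 304²/9.81 = 9421.
Trying y = 4.02 m: A³/T = 5078 — low.
Trying y = 5.75 m: A³/T = 24130 — high.
Trying y = 4.64 m: A³/T = 9417 — ≈ 9421.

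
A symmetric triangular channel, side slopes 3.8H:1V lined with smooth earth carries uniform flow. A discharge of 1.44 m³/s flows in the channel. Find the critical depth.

At critical depth, Q² T / (g A³) = 1, i.e. A³/T = Q²/g = 1.44²/9.81 = 0.2114.
Try y = 0.615 m: A³/T = 0.6352 — over.
Try y = 0.388 m: A³/T = 0.06349 — short.
Try y = 0.494 m: A³/T = 0.2124 — close enough.

y_c = 0.494 m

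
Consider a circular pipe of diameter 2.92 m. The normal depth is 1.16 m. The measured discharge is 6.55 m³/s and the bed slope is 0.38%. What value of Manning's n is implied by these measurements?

For a circular section of diameter D = 2.92 m at depth y = 1.16 m, the central angle is θ = 2 arccos(1 − 2y/D) = 2.728 rad. Then A = (D²/8)(θ − sin θ) = 2.479 m² and P = Dθ/2 = 3.982 m.
Hydraulic radius R = A/P = 2.479/3.982 = 0.6224 m.
Rearranging Manning's equation: n = (1/Q) A R^(2/3) S^(1/2) = (1/6.55) × 2.479 × 0.6224^(2/3) × √0.0038 = 0.017.

n = 0.017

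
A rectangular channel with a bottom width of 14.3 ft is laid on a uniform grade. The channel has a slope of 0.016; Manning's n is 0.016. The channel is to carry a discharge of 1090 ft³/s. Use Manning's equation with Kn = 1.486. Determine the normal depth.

y_n = 3.62 ft

Manning's equation rearranged: A R^(2/3) = nQ / (1.486·√S) = 0.016 × 1090 / (1.486 × √0.016) = 92.78.
Try y = 3.97 ft: A R^(2/3) = 106 — too large.
Try y = 2.55 ft: A R^(2/3) = 55.54 — too small.
Try y = 3.62 ft: A R^(2/3) = 92.88 — ≈ 92.78.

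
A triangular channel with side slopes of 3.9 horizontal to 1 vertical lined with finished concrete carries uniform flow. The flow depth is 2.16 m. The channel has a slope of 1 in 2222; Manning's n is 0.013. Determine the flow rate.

Q = 30.6 m³/s

For a triangular section with side slope z = 3.9: A = zy² = 3.9×2.16² = 18.2 m²; P = 2y√(1+z²) = 2×2.16×4.026 = 17.39 m.
Hydraulic radius R = A/P = 18.2/17.39 = 1.046 m.
Manning's equation: Q = (1/n) A R^(2/3) S^(1/2) = (1/0.013) × 18.2 × 1.046^(2/3) × 0.00045^(1/2) = 30.6 m³/s.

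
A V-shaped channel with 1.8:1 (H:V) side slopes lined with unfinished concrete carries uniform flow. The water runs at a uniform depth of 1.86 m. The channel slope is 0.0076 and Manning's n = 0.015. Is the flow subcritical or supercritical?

supercritical

For a triangular section with side slope z = 1.8: A = zy² = 1.8×1.86² = 6.227 m²; P = 2y√(1+z²) = 2×1.86×2.059 = 7.66 m.
Hydraulic radius R = A/P = 6.227/7.66 = 0.813 m.
V = (1/n) R^(2/3) √S = (1/0.015) × 0.813^(2/3) × √0.0076 = 5.062 m/s. Hydraulic depth D_h = A/T = 6.227/6.696 = 0.93 m.
Froude number Fr = V/√(g·D_h) = 5.062/√(9.81×0.93) = 1.68, which is greater than 1, so the flow is supercritical.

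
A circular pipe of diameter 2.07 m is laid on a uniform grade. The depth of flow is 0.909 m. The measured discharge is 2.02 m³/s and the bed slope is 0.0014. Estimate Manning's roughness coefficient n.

n = 0.016

For a circular section of diameter D = 2.07 m at depth y = 0.909 m, the central angle is θ = 2 arccos(1 − 2y/D) = 2.898 rad. Then A = (D²/8)(θ − sin θ) = 1.423 m² and P = Dθ/2 = 2.999 m.
Hydraulic radius R = A/P = 1.423/2.999 = 0.4743 m.
Rearranging Manning's equation: n = (1/Q) A R^(2/3) S^(1/2) = (1/2.02) × 1.423 × 0.4743^(2/3) × √0.0014 = 0.016.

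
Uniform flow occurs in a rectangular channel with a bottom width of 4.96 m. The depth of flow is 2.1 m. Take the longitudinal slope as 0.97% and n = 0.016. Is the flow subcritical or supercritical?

Flow area A = b·y = 4.96 × 2.1 = 10.42 m². Wetted perimeter P = b + 2y = 4.96 + 2×2.1 = 9.16 m.
Hydraulic radius R = A/P = 10.42/9.16 = 1.137 m.
V = (1/n) R^(2/3) √S = (1/0.016) × 1.137^(2/3) × √0.0097 = 6.706 m/s. Hydraulic depth D_h = A/T = 10.42/4.96 = 2.1 m.
Froude number Fr = V/√(g·D_h) = 6.706/√(9.81×2.1) = 1.48, which is greater than 1, so the flow is supercritical.

supercritical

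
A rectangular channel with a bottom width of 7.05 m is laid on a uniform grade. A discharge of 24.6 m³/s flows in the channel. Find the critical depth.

For a rectangular channel, critical depth y_c = (q²/g)^(1/3) where q = Q/b = 24.6/7.05 = 3.489 m²/s.
So y_c = (3.489²/9.81)^(1/3) = 1.07 m.

y_c = 1.07 m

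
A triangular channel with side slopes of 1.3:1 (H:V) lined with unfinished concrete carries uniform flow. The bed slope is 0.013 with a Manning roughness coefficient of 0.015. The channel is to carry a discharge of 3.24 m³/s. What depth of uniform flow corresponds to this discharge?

y_n = 0.83 m

Manning's equation rearranged: A R^(2/3) = nQ / (1·√S) = 0.015 × 3.24 / (√0.013) = 0.4263.
Trying y = 0.602 m: A R^(2/3) = 0.1812 — short.
Trying y = 0.93 m: A R^(2/3) = 0.578 — over.
Trying y = 0.83 m: A R^(2/3) = 0.4268 — ≈ 0.4263.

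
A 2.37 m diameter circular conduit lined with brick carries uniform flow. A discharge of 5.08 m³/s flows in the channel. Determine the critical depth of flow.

y_c = 1.03 m

At critical depth, Q² T / (g A³) = 1, i.e. A³/T = Q²/g = 5.08²/9.81 = 2.631.
Trying y = 0.771 m: A³/T = 0.8688 — short.
Trying y = 1.18 m: A³/T = 4.456 — over.
Trying y = 1.03 m: A³/T = 2.649 — ≈ 2.631.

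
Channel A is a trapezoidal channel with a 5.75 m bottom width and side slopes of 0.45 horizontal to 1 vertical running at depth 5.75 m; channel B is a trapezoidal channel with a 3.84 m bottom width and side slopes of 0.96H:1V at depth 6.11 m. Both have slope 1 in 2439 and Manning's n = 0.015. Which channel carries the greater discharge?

channel B

Channel A: With bottom width b = 5.75 m and side slope z = 0.45: A = (b + zy)y = (5.75 + 0.45×5.75)×5.75 = 47.94 m²; P = b + 2y√(1+z²) = 5.75 + 2×5.75×1.097 = 18.36 m. Hydraulic radius R = A/P = 47.94/18.36 = 2.611 m. Q_A = (1/0.015)·47.94·2.611^(2/3)·√0.00041 = 122.7 m³/s.
Channel B: With bottom width b = 3.84 m and side slope z = 0.96: A = (b + zy)y = (3.84 + 0.96×6.11)×6.11 = 59.3 m²; P = b + 2y√(1+z²) = 3.84 + 2×6.11×1.386 = 20.78 m. Hydraulic radius R = A/P = 59.3/20.78 = 2.854 m. Q_B = (1/0.015)·59.3·2.854^(2/3)·√0.00041 = 161.1 m³/s.
Q_A = 122.7 m³/s vs Q_B = 161.1 m³/s, so channel B carries more.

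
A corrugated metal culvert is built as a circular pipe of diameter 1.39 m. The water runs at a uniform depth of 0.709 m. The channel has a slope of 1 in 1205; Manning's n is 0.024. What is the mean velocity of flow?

V = 0.598 m/s

For a circular section of diameter D = 1.39 m at depth y = 0.709 m, the central angle is θ = 2 arccos(1 − 2y/D) = 3.182 rad. Then A = (D²/8)(θ − sin θ) = 0.7782 m² and P = Dθ/2 = 2.211 m.
Hydraulic radius R = A/P = 0.7782/2.211 = 0.3519 m.
From Manning's equation, V = (1/n) R^(2/3) S^(1/2) = (1/0.024) × 0.3519^(2/3) × 0.0008299^(1/2) = 0.598 m/s.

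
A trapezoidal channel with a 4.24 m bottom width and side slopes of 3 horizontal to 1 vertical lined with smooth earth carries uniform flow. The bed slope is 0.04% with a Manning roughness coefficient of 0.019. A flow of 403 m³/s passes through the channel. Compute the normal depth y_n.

y_n = 6.75 m

Manning's equation rearranged: A R^(2/3) = nQ / (1·√S) = 0.019 × 403 / (√0.0004) = 382.8.
At y = 4.95 m: A R^(2/3) = 181.3 — short.
At y = 6.75 m: A R^(2/3) = 382.7 — ≈ 382.8.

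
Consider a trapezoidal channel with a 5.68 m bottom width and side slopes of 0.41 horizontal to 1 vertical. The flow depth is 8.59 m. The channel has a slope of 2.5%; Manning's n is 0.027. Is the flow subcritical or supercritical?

With bottom width b = 5.68 m and side slope z = 0.41: A = (b + zy)y = (5.68 + 0.41×8.59)×8.59 = 79.04 m²; P = b + 2y√(1+z²) = 5.68 + 2×8.59×1.081 = 24.25 m.
Hydraulic radius R = A/P = 79.04/24.25 = 3.26 m.
V = (1/n) R^(2/3) √S = (1/0.027) × 3.26^(2/3) × √0.025 = 12.87 m/s. Hydraulic depth D_h = A/T = 79.04/12.72 = 6.212 m.
Froude number Fr = V/√(g·D_h) = 12.87/√(9.81×6.212) = 1.65, which is greater than 1, so the flow is supercritical.

supercritical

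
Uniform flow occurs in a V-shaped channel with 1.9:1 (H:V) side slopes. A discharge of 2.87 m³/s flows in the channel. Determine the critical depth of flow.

At critical depth, Q² T / (g A³) = 1, i.e. A³/T = Q²/g = 2.87²/9.81 = 0.8396.
At y = 1.05 m: A³/T = 2.304 — over.
At y = 0.719 m: A³/T = 0.3468 — short.
At y = 0.858 m: A³/T = 0.8393 — ≈ 0.8396.

y_c = 0.858 m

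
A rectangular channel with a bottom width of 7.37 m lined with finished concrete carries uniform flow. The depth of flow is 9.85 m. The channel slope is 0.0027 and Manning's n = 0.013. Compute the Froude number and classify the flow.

Flow area A = b·y = 7.37 × 9.85 = 72.59 m². Wetted perimeter P = b + 2y = 7.37 + 2×9.85 = 27.07 m.
Hydraulic radius R = A/P = 72.59/27.07 = 2.682 m.
V = (1/n) R^(2/3) √S = (1/0.013) × 2.682^(2/3) × √0.0027 = 7.715 m/s. Hydraulic depth D_h = A/T = 72.59/7.37 = 9.85 m.
Froude number Fr = V/√(g·D_h) = 7.715/√(9.81×9.85) = 0.785, which is less than 1, so the flow is subcritical.

subcritical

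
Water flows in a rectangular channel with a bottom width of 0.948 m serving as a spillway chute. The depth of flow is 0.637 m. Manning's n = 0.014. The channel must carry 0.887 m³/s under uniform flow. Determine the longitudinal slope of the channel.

Flow area A = b·y = 0.948 × 0.637 = 0.6039 m². Wetted perimeter P = b + 2y = 0.948 + 2×0.637 = 2.222 m.
Hydraulic radius R = A/P = 0.6039/2.222 = 0.2718 m.
From Manning's equation, S = [nQ / (1 A R^(2/3))]² = [0.014 × 0.887 / (1 × 0.6039 × 0.2718^(2/3))]² = 0.0024.

S = 0.0024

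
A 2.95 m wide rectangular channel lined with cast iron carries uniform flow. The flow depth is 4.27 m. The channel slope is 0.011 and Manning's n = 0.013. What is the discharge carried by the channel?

Flow area A = b·y = 2.95 × 4.27 = 12.6 m². Wetted perimeter P = b + 2y = 2.95 + 2×4.27 = 11.49 m.
Hydraulic radius R = A/P = 12.6/11.49 = 1.096 m.
Manning's equation: Q = (1/n) A R^(2/3) S^(1/2) = (1/0.013) × 12.6 × 1.096^(2/3) × 0.011^(1/2) = 108 m³/s.

Q = 108 m³/s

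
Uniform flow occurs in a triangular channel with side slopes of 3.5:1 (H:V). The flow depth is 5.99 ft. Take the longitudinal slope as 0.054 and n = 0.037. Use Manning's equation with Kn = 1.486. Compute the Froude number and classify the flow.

For a triangular section with side slope z = 3.5: A = zy² = 3.5×5.99² = 125.6 ft²; P = 2y√(1+z²) = 2×5.99×3.64 = 43.61 ft.
Hydraulic radius R = A/P = 125.6/43.61 = 2.88 ft.
V = (1.486/n) R^(2/3) √S = (1.486/0.037) × 2.88^(2/3) × √0.054 = 18.89 ft/s. Hydraulic depth D_h = A/T = 125.6/41.93 = 2.995 ft.
Froude number Fr = V/√(g·D_h) = 18.89/√(32.2×2.995) = 1.92, which is greater than 1, so the flow is supercritical.

supercritical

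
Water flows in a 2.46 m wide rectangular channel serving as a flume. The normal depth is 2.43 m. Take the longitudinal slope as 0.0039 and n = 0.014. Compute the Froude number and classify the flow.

Flow area A = b·y = 2.46 × 2.43 = 5.978 m². Wetted perimeter P = b + 2y = 2.46 + 2×2.43 = 7.32 m.
Hydraulic radius R = A/P = 5.978/7.32 = 0.8166 m.
V = (1/n) R^(2/3) √S = (1/0.014) × 0.8166^(2/3) × √0.0039 = 3.897 m/s. Hydraulic depth D_h = A/T = 5.978/2.46 = 2.43 m.
Froude number Fr = V/√(g·D_h) = 3.897/√(9.81×2.43) = 0.798, which is less than 1, so the flow is subcritical.

subcritical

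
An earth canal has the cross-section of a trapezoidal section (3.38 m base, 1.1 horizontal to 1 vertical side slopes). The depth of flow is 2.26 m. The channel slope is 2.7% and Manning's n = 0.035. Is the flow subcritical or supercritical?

With bottom width b = 3.38 m and side slope z = 1.1: A = (b + zy)y = (3.38 + 1.1×2.26)×2.26 = 13.26 m²; P = b + 2y√(1+z²) = 3.38 + 2×2.26×1.487 = 10.1 m.
Hydraulic radius R = A/P = 13.26/10.1 = 1.313 m.
V = (1/n) R^(2/3) √S = (1/0.035) × 1.313^(2/3) × √0.027 = 5.628 m/s. Hydraulic depth D_h = A/T = 13.26/8.352 = 1.587 m.
Froude number Fr = V/√(g·D_h) = 5.628/√(9.81×1.587) = 1.43, which is greater than 1, so the flow is supercritical.

supercritical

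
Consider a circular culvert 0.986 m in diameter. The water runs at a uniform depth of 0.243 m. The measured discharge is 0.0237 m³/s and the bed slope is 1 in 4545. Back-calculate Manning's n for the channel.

n = 0.025

For a circular section of diameter D = 0.986 m at depth y = 0.243 m, the central angle is θ = 2 arccos(1 − 2y/D) = 2.078 rad. Then A = (D²/8)(θ − sin θ) = 0.1463 m² and P = Dθ/2 = 1.024 m.
Hydraulic radius R = A/P = 0.1463/1.024 = 0.1428 m.
Rearranging Manning's equation: n = (1/Q) A R^(2/3) S^(1/2) = (1/0.0237) × 0.1463 × 0.1428^(2/3) × √0.00022 = 0.025.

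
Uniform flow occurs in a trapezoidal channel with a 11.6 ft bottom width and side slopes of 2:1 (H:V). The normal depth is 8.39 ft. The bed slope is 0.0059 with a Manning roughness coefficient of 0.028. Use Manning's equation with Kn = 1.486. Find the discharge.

Q = 2780 ft³/s

With bottom width b = 11.6 ft and side slope z = 2: A = (b + zy)y = (11.6 + 2×8.39)×8.39 = 238.1 ft²; P = b + 2y√(1+z²) = 11.6 + 2×8.39×2.236 = 49.12 ft.
Hydraulic radius R = A/P = 238.1/49.12 = 4.847 ft.
Manning's equation: Q = (1.486/n) A R^(2/3) S^(1/2) = (1.486/0.028) × 238.1 × 4.847^(2/3) × 0.0059^(1/2) = 2780 ft³/s.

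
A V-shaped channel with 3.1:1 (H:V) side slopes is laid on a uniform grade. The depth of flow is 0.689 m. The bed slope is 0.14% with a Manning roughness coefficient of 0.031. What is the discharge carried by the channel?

For a triangular section with side slope z = 3.1: A = zy² = 3.1×0.689² = 1.472 m²; P = 2y√(1+z²) = 2×0.689×3.257 = 4.489 m.
Hydraulic radius R = A/P = 1.472/4.489 = 0.3279 m.
Manning's equation: Q = (1/n) A R^(2/3) S^(1/2) = (1/0.031) × 1.472 × 0.3279^(2/3) × 0.0014^(1/2) = 0.845 m³/s.

Q = 0.845 m³/s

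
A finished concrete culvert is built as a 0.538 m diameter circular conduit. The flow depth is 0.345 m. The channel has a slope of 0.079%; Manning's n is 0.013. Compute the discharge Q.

Q = 0.0957 m³/s

For a circular section of diameter D = 0.538 m at depth y = 0.345 m, the central angle is θ = 2 arccos(1 − 2y/D) = 3.714 rad. Then A = (D²/8)(θ − sin θ) = 0.154 m² and P = Dθ/2 = 0.9992 m.
Hydraulic radius R = A/P = 0.154/0.9992 = 0.1541 m.
Manning's equation: Q = (1/n) A R^(2/3) S^(1/2) = (1/0.013) × 0.154 × 0.1541^(2/3) × 0.00079^(1/2) = 0.0957 m³/s.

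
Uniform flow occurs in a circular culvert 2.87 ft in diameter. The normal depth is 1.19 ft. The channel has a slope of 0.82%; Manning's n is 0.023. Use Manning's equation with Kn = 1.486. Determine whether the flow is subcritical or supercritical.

For a circular section of diameter D = 2.87 ft at depth y = 1.19 ft, the central angle is θ = 2 arccos(1 − 2y/D) = 2.798 rad. Then A = (D²/8)(θ − sin θ) = 2.535 ft² and P = Dθ/2 = 4.016 ft.
Hydraulic radius R = A/P = 2.535/4.016 = 0.6312 ft.
V = (1.486/n) R^(2/3) √S = (1.486/0.023) × 0.6312^(2/3) × √0.0082 = 4.305 ft/s. Hydraulic depth D_h = A/T = 2.535/2.828 = 0.8964 ft.
Froude number Fr = V/√(g·D_h) = 4.305/√(32.2×0.8964) = 0.801, which is less than 1, so the flow is subcritical.

subcritical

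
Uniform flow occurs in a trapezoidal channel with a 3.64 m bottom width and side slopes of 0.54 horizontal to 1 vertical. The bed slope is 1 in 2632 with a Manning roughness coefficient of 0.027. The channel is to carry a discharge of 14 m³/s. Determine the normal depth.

y_n = 2.89 m

Manning's equation rearranged: A R^(2/3) = nQ / (1·√S) = 0.027 × 14 / (√0.0003799) = 19.39.
At y = 3.35 m: A R^(2/3) = 25.2 — high.
At y = 2.48 m: A R^(2/3) = 14.94 — low.
At y = 2.89 m: A R^(2/3) = 19.45 — ≈ 19.39.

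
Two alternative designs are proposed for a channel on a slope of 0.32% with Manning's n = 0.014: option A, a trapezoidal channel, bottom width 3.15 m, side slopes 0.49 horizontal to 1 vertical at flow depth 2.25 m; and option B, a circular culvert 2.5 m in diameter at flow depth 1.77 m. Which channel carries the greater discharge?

channel A

Channel A: With bottom width b = 3.15 m and side slope z = 0.49: A = (b + zy)y = (3.15 + 0.49×2.25)×2.25 = 9.568 m²; P = b + 2y√(1+z²) = 3.15 + 2×2.25×1.114 = 8.161 m. Hydraulic radius R = A/P = 9.568/8.161 = 1.172 m. Q_A = (1/0.014)·9.568·1.172^(2/3)·√0.0032 = 42.99 m³/s.
Channel B: For a circular section of diameter D = 2.5 m at depth y = 1.77 m, the central angle is θ = 2 arccos(1 − 2y/D) = 4 rad. Then A = (D²/8)(θ − sin θ) = 3.716 m² and P = Dθ/2 = 5 m. Hydraulic radius R = A/P = 3.716/5 = 0.7432 m. Q_B = (1/0.014)·3.716·0.7432^(2/3)·√0.0032 = 12.32 m³/s.
Q_A = 42.99 m³/s vs Q_B = 12.32 m³/s, so channel A carries more.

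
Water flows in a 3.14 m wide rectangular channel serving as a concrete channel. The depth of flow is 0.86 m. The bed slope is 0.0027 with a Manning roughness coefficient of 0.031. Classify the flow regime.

Flow area A = b·y = 3.14 × 0.86 = 2.7 m². Wetted perimeter P = b + 2y = 3.14 + 2×0.86 = 4.86 m.
Hydraulic radius R = A/P = 2.7/4.86 = 0.5556 m.
V = (1/n) R^(2/3) √S = (1/0.031) × 0.5556^(2/3) × √0.0027 = 1.133 m/s. Hydraulic depth D_h = A/T = 2.7/3.14 = 0.86 m.
Froude number Fr = V/√(g·D_h) = 1.133/√(9.81×0.86) = 0.39, which is less than 1, so the flow is subcritical.

subcritical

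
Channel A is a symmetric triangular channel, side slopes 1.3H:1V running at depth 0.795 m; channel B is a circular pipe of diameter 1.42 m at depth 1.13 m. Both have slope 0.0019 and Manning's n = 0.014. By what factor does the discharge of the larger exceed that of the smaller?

2.03

Channel A: For a triangular section with side slope z = 1.3: A = zy² = 1.3×0.795² = 0.8216 m²; P = 2y√(1+z²) = 2×0.795×1.64 = 2.608 m. Hydraulic radius R = A/P = 0.8216/2.608 = 0.3151 m. Q_A = (1/0.014)·0.8216·0.3151^(2/3)·√0.0019 = 1.184 m³/s.
Channel B: For a circular section of diameter D = 1.42 m at depth y = 1.13 m, the central angle is θ = 2 arccos(1 − 2y/D) = 4.408 rad. Then A = (D²/8)(θ − sin θ) = 1.351 m² and P = Dθ/2 = 3.129 m. Hydraulic radius R = A/P = 1.351/3.129 = 0.4318 m. Q_B = (1/0.014)·1.351·0.4318^(2/3)·√0.0019 = 2.404 m³/s.
The larger discharge is 2.404 m³/s and the smaller is 1.184 m³/s; the ratio is 2.03.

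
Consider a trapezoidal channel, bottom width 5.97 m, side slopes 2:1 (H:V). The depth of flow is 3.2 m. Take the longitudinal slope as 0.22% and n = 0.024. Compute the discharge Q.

Q = 121 m³/s

With bottom width b = 5.97 m and side slope z = 2: A = (b + zy)y = (5.97 + 2×3.2)×3.2 = 39.58 m²; P = b + 2y√(1+z²) = 5.97 + 2×3.2×2.236 = 20.28 m.
Hydraulic radius R = A/P = 39.58/20.28 = 1.952 m.
Manning's equation: Q = (1/n) A R^(2/3) S^(1/2) = (1/0.024) × 39.58 × 1.952^(2/3) × 0.0022^(1/2) = 121 m³/s.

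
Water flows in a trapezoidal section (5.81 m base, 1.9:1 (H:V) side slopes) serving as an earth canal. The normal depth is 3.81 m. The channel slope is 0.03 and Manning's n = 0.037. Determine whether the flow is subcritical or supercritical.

supercritical

With bottom width b = 5.81 m and side slope z = 1.9: A = (b + zy)y = (5.81 + 1.9×3.81)×3.81 = 49.72 m²; P = b + 2y√(1+z²) = 5.81 + 2×3.81×2.147 = 22.17 m.
Hydraulic radius R = A/P = 49.72/22.17 = 2.242 m.
V = (1/n) R^(2/3) √S = (1/0.037) × 2.242^(2/3) × √0.03 = 8.02 m/s. Hydraulic depth D_h = A/T = 49.72/20.29 = 2.451 m.
Froude number Fr = V/√(g·D_h) = 8.02/√(9.81×2.451) = 1.64, which is greater than 1, so the flow is supercritical.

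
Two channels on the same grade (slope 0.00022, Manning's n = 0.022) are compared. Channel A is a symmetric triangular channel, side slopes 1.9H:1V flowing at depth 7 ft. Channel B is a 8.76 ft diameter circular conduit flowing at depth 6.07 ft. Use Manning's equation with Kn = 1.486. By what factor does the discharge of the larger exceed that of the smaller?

Channel A: For a triangular section with side slope z = 1.9: A = zy² = 1.9×7² = 93.1 ft²; P = 2y√(1+z²) = 2×7×2.147 = 30.06 ft. Hydraulic radius R = A/P = 93.1/30.06 = 3.097 ft. Q_A = (1.486/0.022)·93.1·3.097^(2/3)·√0.00022 = 198.2 ft³/s.
Channel B: For a circular section of diameter D = 8.76 ft at depth y = 6.07 ft, the central angle is θ = 2 arccos(1 − 2y/D) = 3.934 rad. Then A = (D²/8)(θ − sin θ) = 44.56 ft² and P = Dθ/2 = 17.23 ft. Hydraulic radius R = A/P = 44.56/17.23 = 2.586 ft. Q_B = (1.486/0.022)·44.56·2.586^(2/3)·√0.00022 = 84.12 ft³/s.
The larger discharge is 198.2 ft³/s and the smaller is 84.12 ft³/s; the ratio is 2.36.

2.36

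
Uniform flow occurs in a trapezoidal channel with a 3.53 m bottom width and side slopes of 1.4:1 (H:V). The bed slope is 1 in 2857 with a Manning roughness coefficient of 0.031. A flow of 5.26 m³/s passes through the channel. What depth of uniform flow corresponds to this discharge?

Manning's equation rearranged: A R^(2/3) = nQ / (1·√S) = 0.031 × 5.26 / (√0.00035) = 8.716.
Trying y = 1.78 m: A R^(2/3) = 11.49 — too large.
Trying y = 1.54 m: A R^(2/3) = 8.708 — ≈ 8.716.

y_n = 1.54 m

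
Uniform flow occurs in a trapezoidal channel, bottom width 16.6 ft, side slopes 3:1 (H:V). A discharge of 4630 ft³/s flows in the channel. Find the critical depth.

At critical depth, Q² T / (g A³) = 1, i.e. A³/T = Q²/g = 4630²/32.2 = 665700.
At y = 10.5 ft: A³/T = 1618000 — over.
At y = 7.19 ft: A³/T = 346000 — short.
At y = 8.46 ft: A³/T = 665000 — ≈ 665700.

y_c = 8.46 ft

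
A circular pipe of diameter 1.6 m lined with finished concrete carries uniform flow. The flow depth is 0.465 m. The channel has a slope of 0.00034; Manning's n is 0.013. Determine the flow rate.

For a circular section of diameter D = 1.6 m at depth y = 0.465 m, the central angle is θ = 2 arccos(1 − 2y/D) = 2.277 rad. Then A = (D²/8)(θ − sin θ) = 0.4854 m² and P = Dθ/2 = 1.822 m.
Hydraulic radius R = A/P = 0.4854/1.822 = 0.2664 m.
Manning's equation: Q = (1/n) A R^(2/3) S^(1/2) = (1/0.013) × 0.4854 × 0.2664^(2/3) × 0.00034^(1/2) = 0.285 m³/s.

Q = 0.285 m³/s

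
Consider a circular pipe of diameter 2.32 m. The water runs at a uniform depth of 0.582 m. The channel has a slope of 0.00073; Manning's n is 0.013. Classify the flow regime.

For a circular section of diameter D = 2.32 m at depth y = 0.582 m, the central angle is θ = 2 arccos(1 − 2y/D) = 2.098 rad. Then A = (D²/8)(θ − sin θ) = 0.8305 m² and P = Dθ/2 = 2.434 m.
Hydraulic radius R = A/P = 0.8305/2.434 = 0.3412 m.
V = (1/n) R^(2/3) √S = (1/0.013) × 0.3412^(2/3) × √0.00073 = 1.015 m/s. Hydraulic depth D_h = A/T = 0.8305/2.011 = 0.4129 m.
Froude number Fr = V/√(g·D_h) = 1.015/√(9.81×0.4129) = 0.504, which is less than 1, so the flow is subcritical.

subcritical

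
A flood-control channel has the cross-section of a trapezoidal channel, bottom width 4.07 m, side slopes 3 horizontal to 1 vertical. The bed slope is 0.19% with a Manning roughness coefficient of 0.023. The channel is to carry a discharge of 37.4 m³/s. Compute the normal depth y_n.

y_n = 1.87 m

Manning's equation rearranged: A R^(2/3) = nQ / (1·√S) = 0.023 × 37.4 / (√0.0019) = 19.73.
At y = 2.29 m: A R^(2/3) = 30.61 — too large.
At y = 1.87 m: A R^(2/3) = 19.74 — ≈ 19.73.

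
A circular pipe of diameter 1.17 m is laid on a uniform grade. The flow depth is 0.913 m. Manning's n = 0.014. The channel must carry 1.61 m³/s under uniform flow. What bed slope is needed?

S = 0.00249

For a circular section of diameter D = 1.17 m at depth y = 0.913 m, the central angle is θ = 2 arccos(1 − 2y/D) = 4.332 rad. Then A = (D²/8)(θ − sin θ) = 0.9001 m² and P = Dθ/2 = 2.534 m.
Hydraulic radius R = A/P = 0.9001/2.534 = 0.3552 m.
From Manning's equation, S = [nQ / (1 A R^(2/3))]² = [0.014 × 1.61 / (1 × 0.9001 × 0.3552^(2/3))]² = 0.00249.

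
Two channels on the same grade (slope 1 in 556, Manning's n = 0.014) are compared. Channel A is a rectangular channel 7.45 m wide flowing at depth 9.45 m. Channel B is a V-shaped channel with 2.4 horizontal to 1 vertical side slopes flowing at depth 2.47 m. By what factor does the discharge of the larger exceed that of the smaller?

8.48

Channel A: Flow area A = b·y = 7.45 × 9.45 = 70.4 m². Wetted perimeter P = b + 2y = 7.45 + 2×9.45 = 26.35 m. Hydraulic radius R = A/P = 70.4/26.35 = 2.672 m. Q_A = (1/0.014)·70.4·2.672^(2/3)·√0.001799 = 410.6 m³/s.
Channel B: For a triangular section with side slope z = 2.4: A = zy² = 2.4×2.47² = 14.64 m²; P = 2y√(1+z²) = 2×2.47×2.6 = 12.84 m. Hydraulic radius R = A/P = 14.64/12.84 = 1.14 m. Q_B = (1/0.014)·14.64·1.14^(2/3)·√0.001799 = 48.4 m³/s.
The larger discharge is 410.6 m³/s and the smaller is 48.4 m³/s; the ratio is 8.48.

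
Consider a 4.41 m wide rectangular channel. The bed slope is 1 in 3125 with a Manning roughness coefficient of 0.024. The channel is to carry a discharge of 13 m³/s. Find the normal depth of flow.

y_n = 3.29 m

Manning's equation rearranged: A R^(2/3) = nQ / (1·√S) = 0.024 × 13 / (√0.00032) = 17.44.
Try y = 3.99 m: A R^(2/3) = 22.23 — over.
Try y = 2.52 m: A R^(2/3) = 12.38 — short.
Try y = 3.29 m: A R^(2/3) = 17.46 — close enough.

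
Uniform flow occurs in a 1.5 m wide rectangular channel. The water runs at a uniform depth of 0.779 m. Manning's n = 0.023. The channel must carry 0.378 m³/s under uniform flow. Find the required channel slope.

Flow area A = b·y = 1.5 × 0.779 = 1.169 m². Wetted perimeter P = b + 2y = 1.5 + 2×0.779 = 3.058 m.
Hydraulic radius R = A/P = 1.169/3.058 = 0.3821 m.
From Manning's equation, S = [nQ / (1 A R^(2/3))]² = [0.023 × 0.378 / (1 × 1.169 × 0.3821^(2/3))]² = 0.0002.

S = 0.0002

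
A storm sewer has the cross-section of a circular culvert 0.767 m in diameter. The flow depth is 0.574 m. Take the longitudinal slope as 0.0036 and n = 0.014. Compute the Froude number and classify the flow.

subcritical

For a circular section of diameter D = 0.767 m at depth y = 0.574 m, the central angle is θ = 2 arccos(1 − 2y/D) = 4.181 rad. Then A = (D²/8)(θ − sin θ) = 0.3709 m² and P = Dθ/2 = 1.604 m.
Hydraulic radius R = A/P = 0.3709/1.604 = 0.2313 m.
V = (1/n) R^(2/3) √S = (1/0.014) × 0.2313^(2/3) × √0.0036 = 1.615 m/s. Hydraulic depth D_h = A/T = 0.3709/0.6657 = 0.5571 m.
Froude number Fr = V/√(g·D_h) = 1.615/√(9.81×0.5571) = 0.691, which is less than 1, so the flow is subcritical.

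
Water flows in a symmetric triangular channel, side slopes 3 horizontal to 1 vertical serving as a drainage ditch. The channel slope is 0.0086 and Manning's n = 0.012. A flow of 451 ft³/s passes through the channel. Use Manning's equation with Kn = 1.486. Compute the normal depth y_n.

y_n = 3.16 ft

Manning's equation rearranged: A R^(2/3) = nQ / (1.486·√S) = 0.012 × 451 / (1.486 × √0.0086) = 39.27.
Try y = 3.88 ft: A R^(2/3) = 67.83 — high.
Try y = 3.16 ft: A R^(2/3) = 39.24 — close enough.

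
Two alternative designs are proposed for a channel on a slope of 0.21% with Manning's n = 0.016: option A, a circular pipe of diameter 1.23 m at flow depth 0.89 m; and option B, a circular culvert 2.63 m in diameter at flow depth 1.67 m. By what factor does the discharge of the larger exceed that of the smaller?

6.35

Channel A: For a circular section of diameter D = 1.23 m at depth y = 0.89 m, the central angle is θ = 2 arccos(1 − 2y/D) = 4.069 rad. Then A = (D²/8)(θ − sin θ) = 0.9207 m² and P = Dθ/2 = 2.502 m. Hydraulic radius R = A/P = 0.9207/2.502 = 0.368 m. Q_A = (1/0.016)·0.9207·0.368^(2/3)·√0.0021 = 1.354 m³/s.
Channel B: For a circular section of diameter D = 2.63 m at depth y = 1.67 m, the central angle is θ = 2 arccos(1 − 2y/D) = 3.688 rad. Then A = (D²/8)(θ − sin θ) = 3.638 m² and P = Dθ/2 = 4.85 m. Hydraulic radius R = A/P = 3.638/4.85 = 0.7502 m. Q_B = (1/0.016)·3.638·0.7502^(2/3)·√0.0021 = 8.604 m³/s.
The larger discharge is 8.604 m³/s and the smaller is 1.354 m³/s; the ratio is 6.35.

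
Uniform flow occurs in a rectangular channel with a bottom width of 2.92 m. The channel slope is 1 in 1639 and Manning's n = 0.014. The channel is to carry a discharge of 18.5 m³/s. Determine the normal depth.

Manning's equation rearranged: A R^(2/3) = nQ / (1·√S) = 0.014 × 18.5 / (√0.0006101) = 10.49.
Trying y = 3.09 m: A R^(2/3) = 8.972 — too small.
Trying y = 3.89 m: A R^(2/3) = 11.82 — too large.
Trying y = 3.52 m: A R^(2/3) = 10.5 — ≈ 10.49.

y_n = 3.52 m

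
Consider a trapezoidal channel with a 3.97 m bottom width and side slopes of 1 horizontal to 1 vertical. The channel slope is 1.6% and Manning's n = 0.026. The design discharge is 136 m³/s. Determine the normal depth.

y_n = 2.92 m

Manning's equation rearranged: A R^(2/3) = nQ / (1·√S) = 0.026 × 136 / (√0.016) = 27.95.
Trying y = 3.21 m: A R^(2/3) = 33.68 — too large.
Trying y = 2.92 m: A R^(2/3) = 28.04 — matches.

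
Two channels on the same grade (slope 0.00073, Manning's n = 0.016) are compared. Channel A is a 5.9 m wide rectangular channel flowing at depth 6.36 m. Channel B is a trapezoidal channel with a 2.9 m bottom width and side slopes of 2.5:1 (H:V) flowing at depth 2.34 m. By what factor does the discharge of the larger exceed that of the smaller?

2.43

Channel A: Flow area A = b·y = 5.9 × 6.36 = 37.52 m². Wetted perimeter P = b + 2y = 5.9 + 2×6.36 = 18.62 m. Hydraulic radius R = A/P = 37.52/18.62 = 2.015 m. Q_A = (1/0.016)·37.52·2.015^(2/3)·√0.00073 = 101.1 m³/s.
Channel B: With bottom width b = 2.9 m and side slope z = 2.5: A = (b + zy)y = (2.9 + 2.5×2.34)×2.34 = 20.47 m²; P = b + 2y√(1+z²) = 2.9 + 2×2.34×2.693 = 15.5 m. Hydraulic radius R = A/P = 20.47/15.5 = 1.321 m. Q_B = (1/0.016)·20.47·1.321^(2/3)·√0.00073 = 41.62 m³/s.
The larger discharge is 101.1 m³/s and the smaller is 41.62 m³/s; the ratio is 2.43.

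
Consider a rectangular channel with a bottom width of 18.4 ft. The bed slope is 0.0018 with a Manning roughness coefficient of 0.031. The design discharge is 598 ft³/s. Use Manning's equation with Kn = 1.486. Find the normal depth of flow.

y_n = 6.54 ft

Manning's equation rearranged: A R^(2/3) = nQ / (1.486·√S) = 0.031 × 598 / (1.486 × √0.0018) = 294.
Try y = 5.37 ft: A R^(2/3) = 223 — low.
Try y = 7.23 ft: A R^(2/3) = 337.9 — high.
Try y = 6.54 ft: A R^(2/3) = 294.2 — ≈ 294.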